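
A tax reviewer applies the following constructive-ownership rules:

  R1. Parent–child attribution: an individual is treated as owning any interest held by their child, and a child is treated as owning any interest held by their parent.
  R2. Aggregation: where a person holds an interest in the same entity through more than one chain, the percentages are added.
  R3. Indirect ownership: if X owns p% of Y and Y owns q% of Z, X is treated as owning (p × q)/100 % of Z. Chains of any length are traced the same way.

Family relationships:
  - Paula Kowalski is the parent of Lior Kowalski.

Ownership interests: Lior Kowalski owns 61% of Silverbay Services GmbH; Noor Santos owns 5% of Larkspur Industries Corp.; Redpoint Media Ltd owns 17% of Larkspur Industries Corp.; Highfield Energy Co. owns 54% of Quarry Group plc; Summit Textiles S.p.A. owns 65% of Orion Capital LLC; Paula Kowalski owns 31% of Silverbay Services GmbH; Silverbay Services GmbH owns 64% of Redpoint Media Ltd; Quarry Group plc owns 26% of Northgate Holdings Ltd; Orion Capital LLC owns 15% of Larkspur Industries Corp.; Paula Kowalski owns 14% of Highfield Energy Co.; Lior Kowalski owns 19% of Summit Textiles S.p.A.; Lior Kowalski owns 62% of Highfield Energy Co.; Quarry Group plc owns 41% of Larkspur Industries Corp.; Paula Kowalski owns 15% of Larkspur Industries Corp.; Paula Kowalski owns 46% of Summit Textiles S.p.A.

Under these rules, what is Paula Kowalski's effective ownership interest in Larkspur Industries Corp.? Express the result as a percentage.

By parent–child attribution (R1), Paula Kowalski is treated as also owning Lior Kowalski's interest in Highfield Energy Co, giving 14% + 62% = 76%.
By parent–child attribution (R1), Paula Kowalski is treated as also owning Lior Kowalski's interest in Silverbay Services GmbH, giving 31% + 61% = 92%.
By parent–child attribution (R1), Paula Kowalski is treated as also owning Lior Kowalski's interest in Summit Textiles S.p.A, giving 46% + 19% = 65%.
Chain via Highfield Energy Co. → Quarry Group plc (R3): 76% × 54% × 41% = 16.8264% of Larkspur Industries Corp.
Chain via Silverbay Services GmbH → Redpoint Media Ltd (R3): 92% × 64% × 17% = 10.0096% of Larkspur Industries Corp.
Chain via Summit Textiles S.p.A. → Orion Capital LLC (R3): 65% × 65% × 15% = 6.3375% of Larkspur Industries Corp.
Direct interest in Larkspur Industries Corp: 15%.
Aggregating (R2): 16.8264% + 10.0096% + 6.3375% + 15% = 48.1735%.

48.1735%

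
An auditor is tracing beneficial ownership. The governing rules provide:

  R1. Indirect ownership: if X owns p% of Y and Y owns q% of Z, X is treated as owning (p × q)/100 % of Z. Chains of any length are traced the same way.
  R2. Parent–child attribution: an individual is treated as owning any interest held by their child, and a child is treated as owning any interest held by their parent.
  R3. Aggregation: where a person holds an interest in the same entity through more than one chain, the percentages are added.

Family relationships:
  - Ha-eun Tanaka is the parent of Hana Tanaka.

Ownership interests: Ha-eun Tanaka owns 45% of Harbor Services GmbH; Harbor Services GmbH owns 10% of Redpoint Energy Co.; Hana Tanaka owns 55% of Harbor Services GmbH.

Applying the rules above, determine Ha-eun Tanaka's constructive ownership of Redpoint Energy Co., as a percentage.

By parent–child attribution (R2), Ha-eun Tanaka is treated as also owning Hana Tanaka's interest in Harbor Services GmbH, giving 45% + 55% = 100%.
Chain via Harbor Services GmbH (R1): 100% × 10% = 10% of Redpoint Energy Co.

10%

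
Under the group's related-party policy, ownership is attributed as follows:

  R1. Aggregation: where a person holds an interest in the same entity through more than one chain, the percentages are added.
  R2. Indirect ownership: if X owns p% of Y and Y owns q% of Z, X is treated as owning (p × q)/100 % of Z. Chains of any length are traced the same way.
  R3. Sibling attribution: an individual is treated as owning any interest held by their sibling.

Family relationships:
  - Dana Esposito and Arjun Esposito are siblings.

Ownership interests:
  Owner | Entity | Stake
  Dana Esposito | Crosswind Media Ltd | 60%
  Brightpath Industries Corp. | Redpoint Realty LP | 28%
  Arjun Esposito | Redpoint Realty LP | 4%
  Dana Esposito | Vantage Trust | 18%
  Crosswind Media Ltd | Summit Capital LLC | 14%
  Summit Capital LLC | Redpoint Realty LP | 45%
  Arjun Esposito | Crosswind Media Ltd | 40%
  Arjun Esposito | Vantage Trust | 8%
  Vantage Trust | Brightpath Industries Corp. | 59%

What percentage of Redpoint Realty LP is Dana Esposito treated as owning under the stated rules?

By sibling attribution (R3), Dana Esposito is treated as also owning Arjun Esposito's interest in Crosswind Media Ltd, giving 60% + 40% = 100%.
By sibling attribution (R3), Dana Esposito is treated as also owning Arjun Esposito's interest in Vantage Trust, giving 18% + 8% = 26%.
By sibling attribution (R3), Dana Esposito is treated as owning Arjun Esposito's 4% interest in Redpoint Realty LP.
Chain via Crosswind Media Ltd → Summit Capital LLC (R2): 100% × 14% × 45% = 6.3% of Redpoint Realty LP.
Chain via Vantage Trust → Brightpath Industries Corp. (R2): 26% × 59% × 28% = 4.2952% of Redpoint Realty LP.
Direct interest in Redpoint Realty LP: 4%.
Aggregating (R1): 6.3% + 4.2952% + 4% = 14.5952%.

14.5952%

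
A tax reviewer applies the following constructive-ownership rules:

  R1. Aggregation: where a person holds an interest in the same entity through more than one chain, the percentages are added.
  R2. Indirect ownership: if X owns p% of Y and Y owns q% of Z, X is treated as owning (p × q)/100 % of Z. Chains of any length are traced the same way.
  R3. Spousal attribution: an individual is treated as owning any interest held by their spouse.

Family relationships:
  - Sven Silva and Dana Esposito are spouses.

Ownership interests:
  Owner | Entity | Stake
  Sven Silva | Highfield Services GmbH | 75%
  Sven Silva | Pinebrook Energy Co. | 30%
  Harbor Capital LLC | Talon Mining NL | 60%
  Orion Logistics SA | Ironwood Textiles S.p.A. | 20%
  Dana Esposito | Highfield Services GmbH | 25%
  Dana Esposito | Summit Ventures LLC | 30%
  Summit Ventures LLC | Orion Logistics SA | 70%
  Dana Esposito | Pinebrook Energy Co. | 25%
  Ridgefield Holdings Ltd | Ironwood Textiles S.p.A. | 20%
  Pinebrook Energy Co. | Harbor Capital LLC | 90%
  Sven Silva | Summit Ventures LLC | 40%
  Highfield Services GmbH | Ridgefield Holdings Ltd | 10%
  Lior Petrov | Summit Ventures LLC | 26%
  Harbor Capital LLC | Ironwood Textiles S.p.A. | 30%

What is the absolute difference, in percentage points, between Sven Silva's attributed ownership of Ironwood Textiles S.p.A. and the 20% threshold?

By spousal attribution (R3), Sven Silva is treated as also owning Dana Esposito's interest in Summit Ventures LLC, giving 40% + 30% = 70%.
By spousal attribution (R3), Sven Silva is treated as also owning Dana Esposito's interest in Highfield Services GmbH, giving 75% + 25% = 100%.
By spousal attribution (R3), Sven Silva is treated as also owning Dana Esposito's interest in Pinebrook Energy Co, giving 30% + 25% = 55%.
Chain via Summit Ventures LLC → Orion Logistics SA (R2): 70% × 70% × 20% = 9.8% of Ironwood Textiles S.p.A.
Chain via Highfield Services GmbH → Ridgefield Holdings Ltd (R2): 100% × 10% × 20% = 2% of Ironwood Textiles S.p.A.
Chain via Pinebrook Energy Co. → Harbor Capital LLC (R2): 55% × 90% × 30% = 14.85% of Ironwood Textiles S.p.A.
Aggregating (R1): 9.8% + 2% + 14.85% = 26.65%.
26.65% exceeds the 20% threshold by 6.65 percentage points.

6.65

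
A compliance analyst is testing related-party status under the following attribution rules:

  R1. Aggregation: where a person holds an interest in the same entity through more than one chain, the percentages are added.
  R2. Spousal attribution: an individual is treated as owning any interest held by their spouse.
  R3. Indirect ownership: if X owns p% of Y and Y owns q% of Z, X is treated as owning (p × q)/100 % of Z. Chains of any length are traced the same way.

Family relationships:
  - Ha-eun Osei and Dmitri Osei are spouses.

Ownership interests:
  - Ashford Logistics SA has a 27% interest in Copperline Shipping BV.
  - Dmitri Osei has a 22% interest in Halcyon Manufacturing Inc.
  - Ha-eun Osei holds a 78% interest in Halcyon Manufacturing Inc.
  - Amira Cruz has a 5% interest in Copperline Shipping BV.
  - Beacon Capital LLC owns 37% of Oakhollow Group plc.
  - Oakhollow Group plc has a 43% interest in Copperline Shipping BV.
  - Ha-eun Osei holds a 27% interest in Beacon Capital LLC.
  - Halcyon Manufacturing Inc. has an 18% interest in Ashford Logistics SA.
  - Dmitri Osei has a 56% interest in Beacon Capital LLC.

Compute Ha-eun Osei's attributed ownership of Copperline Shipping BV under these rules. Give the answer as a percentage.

18.0653%

By spousal attribution (R2), Ha-eun Osei is treated as also owning Dmitri Osei's interest in Halcyon Manufacturing Inc, giving 78% + 22% = 100%.
By spousal attribution (R2), Ha-eun Osei is treated as also owning Dmitri Osei's interest in Beacon Capital LLC, giving 27% + 56% = 83%.
Chain via Halcyon Manufacturing Inc. → Ashford Logistics SA (R3): 100% × 18% × 27% = 4.86% of Copperline Shipping BV.
Chain via Beacon Capital LLC → Oakhollow Group plc (R3): 83% × 37% × 43% = 13.2053% of Copperline Shipping BV.
Aggregating (R1): 4.86% + 13.2053% = 18.0653%.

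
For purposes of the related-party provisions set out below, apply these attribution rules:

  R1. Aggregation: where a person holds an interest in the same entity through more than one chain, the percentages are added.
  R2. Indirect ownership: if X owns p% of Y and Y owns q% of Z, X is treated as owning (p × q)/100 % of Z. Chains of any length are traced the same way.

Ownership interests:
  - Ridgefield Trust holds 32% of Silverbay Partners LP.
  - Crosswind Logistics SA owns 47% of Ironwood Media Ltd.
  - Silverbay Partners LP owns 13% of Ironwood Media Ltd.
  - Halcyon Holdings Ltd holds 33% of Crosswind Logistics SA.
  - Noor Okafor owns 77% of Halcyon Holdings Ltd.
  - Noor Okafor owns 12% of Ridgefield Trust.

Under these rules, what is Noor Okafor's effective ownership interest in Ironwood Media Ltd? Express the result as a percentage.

Chain via Ridgefield Trust → Silverbay Partners LP (R2): 12% × 32% × 13% = 0.4992% of Ironwood Media Ltd.
Chain via Halcyon Holdings Ltd → Crosswind Logistics SA (R2): 77% × 33% × 47% = 11.9427% of Ironwood Media Ltd.
Aggregating (R1): 0.4992% + 11.9427% = 12.4419%.

12.4419%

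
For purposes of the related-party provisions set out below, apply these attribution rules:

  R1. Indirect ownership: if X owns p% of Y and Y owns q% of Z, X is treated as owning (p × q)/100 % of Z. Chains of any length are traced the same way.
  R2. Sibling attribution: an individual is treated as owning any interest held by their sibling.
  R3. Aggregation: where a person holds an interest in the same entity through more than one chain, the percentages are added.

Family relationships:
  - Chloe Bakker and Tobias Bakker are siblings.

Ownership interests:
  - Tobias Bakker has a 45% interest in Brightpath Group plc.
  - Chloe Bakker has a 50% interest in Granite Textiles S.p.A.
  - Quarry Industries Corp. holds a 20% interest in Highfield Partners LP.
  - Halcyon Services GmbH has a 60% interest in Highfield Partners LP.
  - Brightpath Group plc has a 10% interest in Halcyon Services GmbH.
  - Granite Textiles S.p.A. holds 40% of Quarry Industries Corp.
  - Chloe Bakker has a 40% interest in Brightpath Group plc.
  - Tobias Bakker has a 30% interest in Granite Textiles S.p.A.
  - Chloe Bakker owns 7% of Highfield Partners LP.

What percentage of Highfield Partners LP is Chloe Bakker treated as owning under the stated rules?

By sibling attribution (R2), Chloe Bakker is treated as also owning Tobias Bakker's interest in Brightpath Group plc, giving 40% + 45% = 85%.
By sibling attribution (R2), Chloe Bakker is treated as also owning Tobias Bakker's interest in Granite Textiles S.p.A, giving 50% + 30% = 80%.
Chain via Brightpath Group plc → Halcyon Services GmbH (R1): 85% × 10% × 60% = 5.1% of Highfield Partners LP.
Chain via Granite Textiles S.p.A. → Quarry Industries Corp. (R1): 80% × 40% × 20% = 6.4% of Highfield Partners LP.
Direct interest in Highfield Partners LP: 7%.
Aggregating (R3): 5.1% + 6.4% + 7% = 18.5%.

18.5%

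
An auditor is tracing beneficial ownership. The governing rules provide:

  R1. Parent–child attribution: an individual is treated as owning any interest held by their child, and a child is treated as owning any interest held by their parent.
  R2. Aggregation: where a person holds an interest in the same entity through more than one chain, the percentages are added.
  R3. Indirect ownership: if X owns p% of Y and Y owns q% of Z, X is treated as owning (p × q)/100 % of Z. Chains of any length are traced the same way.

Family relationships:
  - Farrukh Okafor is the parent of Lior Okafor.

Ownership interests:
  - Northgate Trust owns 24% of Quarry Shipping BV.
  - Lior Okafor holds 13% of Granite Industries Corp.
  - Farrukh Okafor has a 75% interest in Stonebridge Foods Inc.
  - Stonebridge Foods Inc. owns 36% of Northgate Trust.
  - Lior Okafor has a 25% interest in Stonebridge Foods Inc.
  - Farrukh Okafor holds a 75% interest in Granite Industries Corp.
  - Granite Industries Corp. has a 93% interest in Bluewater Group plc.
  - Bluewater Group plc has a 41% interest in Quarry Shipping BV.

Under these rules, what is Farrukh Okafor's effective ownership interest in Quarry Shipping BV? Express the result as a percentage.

By parent–child attribution (R1), Farrukh Okafor is treated as also owning Lior Okafor's interest in Granite Industries Corp, giving 75% + 13% = 88%.
By parent–child attribution (R1), Farrukh Okafor is treated as also owning Lior Okafor's interest in Stonebridge Foods Inc, giving 75% + 25% = 100%.
Chain via Granite Industries Corp. → Bluewater Group plc (R3): 88% × 93% × 41% = 33.5544% of Quarry Shipping BV.
Chain via Stonebridge Foods Inc. → Northgate Trust (R3): 100% × 36% × 24% = 8.64% of Quarry Shipping BV.
Aggregating (R2): 33.5544% + 8.64% = 42.1944%.

42.1944%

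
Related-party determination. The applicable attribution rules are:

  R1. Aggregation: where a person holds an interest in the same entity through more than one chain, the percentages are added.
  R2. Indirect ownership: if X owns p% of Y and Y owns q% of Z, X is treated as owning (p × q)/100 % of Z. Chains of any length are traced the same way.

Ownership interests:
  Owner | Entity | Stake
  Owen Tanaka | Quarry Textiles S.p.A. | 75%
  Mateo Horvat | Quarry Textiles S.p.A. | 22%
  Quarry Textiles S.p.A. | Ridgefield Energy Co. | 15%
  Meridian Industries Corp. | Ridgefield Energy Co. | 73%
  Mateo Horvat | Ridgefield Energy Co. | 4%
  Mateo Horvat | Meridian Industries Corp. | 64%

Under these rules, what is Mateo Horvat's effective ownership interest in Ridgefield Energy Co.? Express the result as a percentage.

54.02%

Chain via Quarry Textiles S.p.A. (R2): 22% × 15% = 3.3% of Ridgefield Energy Co.
Chain via Meridian Industries Corp. (R2): 64% × 73% = 46.72% of Ridgefield Energy Co.
Direct interest in Ridgefield Energy Co: 4%.
Aggregating (R1): 3.3% + 46.72% + 4% = 54.02%.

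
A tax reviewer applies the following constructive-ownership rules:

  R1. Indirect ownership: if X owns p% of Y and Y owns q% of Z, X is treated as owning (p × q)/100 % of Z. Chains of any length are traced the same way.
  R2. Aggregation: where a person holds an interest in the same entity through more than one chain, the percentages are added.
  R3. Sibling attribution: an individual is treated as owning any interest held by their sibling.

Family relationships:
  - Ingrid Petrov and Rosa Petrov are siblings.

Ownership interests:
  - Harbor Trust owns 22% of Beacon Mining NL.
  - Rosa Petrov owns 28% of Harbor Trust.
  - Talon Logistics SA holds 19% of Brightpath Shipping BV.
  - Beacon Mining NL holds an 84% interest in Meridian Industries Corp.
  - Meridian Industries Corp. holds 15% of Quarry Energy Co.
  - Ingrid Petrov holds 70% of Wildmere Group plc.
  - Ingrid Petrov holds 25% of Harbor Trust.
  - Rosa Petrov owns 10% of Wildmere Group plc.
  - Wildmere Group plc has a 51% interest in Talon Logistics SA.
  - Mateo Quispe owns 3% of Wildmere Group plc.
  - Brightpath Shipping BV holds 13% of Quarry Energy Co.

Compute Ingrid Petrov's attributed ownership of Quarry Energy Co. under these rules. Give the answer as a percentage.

2.47692%

By sibling attribution (R3), Ingrid Petrov is treated as also owning Rosa Petrov's interest in Harbor Trust, giving 25% + 28% = 53%.
By sibling attribution (R3), Ingrid Petrov is treated as also owning Rosa Petrov's interest in Wildmere Group plc, giving 70% + 10% = 80%.
Chain via Harbor Trust → Beacon Mining NL → Meridian Industries Corp. (R1): 53% × 22% × 84% × 15% = 1.46916% of Quarry Energy Co.
Chain via Wildmere Group plc → Talon Logistics SA → Brightpath Shipping BV (R1): 80% × 51% × 19% × 13% = 1.00776% of Quarry Energy Co.
Aggregating (R2): 1.46916% + 1.00776% = 2.47692%.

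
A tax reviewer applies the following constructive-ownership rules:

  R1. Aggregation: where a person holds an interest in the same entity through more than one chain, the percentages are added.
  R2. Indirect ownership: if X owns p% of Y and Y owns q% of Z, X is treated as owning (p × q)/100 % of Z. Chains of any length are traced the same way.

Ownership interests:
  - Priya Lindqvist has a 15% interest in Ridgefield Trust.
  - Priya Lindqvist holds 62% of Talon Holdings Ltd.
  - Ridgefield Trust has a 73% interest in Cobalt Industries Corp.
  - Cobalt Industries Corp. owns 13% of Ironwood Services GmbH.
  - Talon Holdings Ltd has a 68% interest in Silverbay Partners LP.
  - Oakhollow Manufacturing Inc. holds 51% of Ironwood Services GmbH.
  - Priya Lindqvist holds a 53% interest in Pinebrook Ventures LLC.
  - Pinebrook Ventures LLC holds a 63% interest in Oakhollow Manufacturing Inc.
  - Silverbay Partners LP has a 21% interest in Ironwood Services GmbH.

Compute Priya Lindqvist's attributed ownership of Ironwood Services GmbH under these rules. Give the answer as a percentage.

Chain via Pinebrook Ventures LLC → Oakhollow Manufacturing Inc. (R2): 53% × 63% × 51% = 17.0289% of Ironwood Services GmbH.
Chain via Talon Holdings Ltd → Silverbay Partners LP (R2): 62% × 68% × 21% = 8.8536% of Ironwood Services GmbH.
Chain via Ridgefield Trust → Cobalt Industries Corp. (R2): 15% × 73% × 13% = 1.4235% of Ironwood Services GmbH.
Aggregating (R1): 17.0289% + 8.8536% + 1.4235% = 27.306%.

27.306%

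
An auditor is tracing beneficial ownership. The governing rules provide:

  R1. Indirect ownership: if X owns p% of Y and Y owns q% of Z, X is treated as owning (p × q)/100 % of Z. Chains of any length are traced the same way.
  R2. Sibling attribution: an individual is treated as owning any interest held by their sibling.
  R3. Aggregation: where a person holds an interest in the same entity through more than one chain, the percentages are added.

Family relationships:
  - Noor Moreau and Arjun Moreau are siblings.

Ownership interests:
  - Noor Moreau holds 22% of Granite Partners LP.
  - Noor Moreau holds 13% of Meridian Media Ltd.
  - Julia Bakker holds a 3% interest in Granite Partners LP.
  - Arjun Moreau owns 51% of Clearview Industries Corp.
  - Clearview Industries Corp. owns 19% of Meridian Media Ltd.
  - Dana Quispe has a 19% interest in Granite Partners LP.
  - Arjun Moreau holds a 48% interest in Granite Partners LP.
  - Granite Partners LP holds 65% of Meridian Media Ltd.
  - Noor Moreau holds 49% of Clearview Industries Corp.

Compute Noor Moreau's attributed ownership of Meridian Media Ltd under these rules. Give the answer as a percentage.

77.5%

By sibling attribution (R2), Noor Moreau is treated as also owning Arjun Moreau's interest in Granite Partners LP, giving 22% + 48% = 70%.
By sibling attribution (R2), Noor Moreau is treated as also owning Arjun Moreau's interest in Clearview Industries Corp, giving 49% + 51% = 100%.
Chain via Granite Partners LP (R1): 70% × 65% = 45.5% of Meridian Media Ltd.
Chain via Clearview Industries Corp. (R1): 100% × 19% = 19% of Meridian Media Ltd.
Direct interest in Meridian Media Ltd: 13%.
Aggregating (R3): 45.5% + 19% + 13% = 77.5%.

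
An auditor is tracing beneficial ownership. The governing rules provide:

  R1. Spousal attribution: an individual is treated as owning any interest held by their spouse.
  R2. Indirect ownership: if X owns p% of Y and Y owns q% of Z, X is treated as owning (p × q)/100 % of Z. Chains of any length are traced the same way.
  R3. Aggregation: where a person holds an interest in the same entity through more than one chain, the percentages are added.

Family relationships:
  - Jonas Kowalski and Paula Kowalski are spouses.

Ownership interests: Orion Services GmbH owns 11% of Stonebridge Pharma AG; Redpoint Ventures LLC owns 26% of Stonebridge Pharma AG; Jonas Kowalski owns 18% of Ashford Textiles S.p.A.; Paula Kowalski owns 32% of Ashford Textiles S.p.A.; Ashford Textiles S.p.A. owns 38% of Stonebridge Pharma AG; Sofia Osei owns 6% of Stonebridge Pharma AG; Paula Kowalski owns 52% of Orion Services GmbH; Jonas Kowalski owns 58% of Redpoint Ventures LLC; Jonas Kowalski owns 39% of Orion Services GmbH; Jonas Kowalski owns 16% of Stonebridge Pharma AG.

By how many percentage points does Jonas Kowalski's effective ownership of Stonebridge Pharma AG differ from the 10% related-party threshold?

50.09

By spousal attribution (R1), Jonas Kowalski is treated as also owning Paula Kowalski's interest in Ashford Textiles S.p.A, giving 18% + 32% = 50%.
By spousal attribution (R1), Jonas Kowalski is treated as also owning Paula Kowalski's interest in Orion Services GmbH, giving 39% + 52% = 91%.
Chain via Ashford Textiles S.p.A. (R2): 50% × 38% = 19% of Stonebridge Pharma AG.
Chain via Redpoint Ventures LLC (R2): 58% × 26% = 15.08% of Stonebridge Pharma AG.
Chain via Orion Services GmbH (R2): 91% × 11% = 10.01% of Stonebridge Pharma AG.
Direct interest in Stonebridge Pharma AG: 16%.
Aggregating (R3): 19% + 15.08% + 10.01% + 16% = 60.09%.
60.09% exceeds the 10% threshold by 50.09 percentage points.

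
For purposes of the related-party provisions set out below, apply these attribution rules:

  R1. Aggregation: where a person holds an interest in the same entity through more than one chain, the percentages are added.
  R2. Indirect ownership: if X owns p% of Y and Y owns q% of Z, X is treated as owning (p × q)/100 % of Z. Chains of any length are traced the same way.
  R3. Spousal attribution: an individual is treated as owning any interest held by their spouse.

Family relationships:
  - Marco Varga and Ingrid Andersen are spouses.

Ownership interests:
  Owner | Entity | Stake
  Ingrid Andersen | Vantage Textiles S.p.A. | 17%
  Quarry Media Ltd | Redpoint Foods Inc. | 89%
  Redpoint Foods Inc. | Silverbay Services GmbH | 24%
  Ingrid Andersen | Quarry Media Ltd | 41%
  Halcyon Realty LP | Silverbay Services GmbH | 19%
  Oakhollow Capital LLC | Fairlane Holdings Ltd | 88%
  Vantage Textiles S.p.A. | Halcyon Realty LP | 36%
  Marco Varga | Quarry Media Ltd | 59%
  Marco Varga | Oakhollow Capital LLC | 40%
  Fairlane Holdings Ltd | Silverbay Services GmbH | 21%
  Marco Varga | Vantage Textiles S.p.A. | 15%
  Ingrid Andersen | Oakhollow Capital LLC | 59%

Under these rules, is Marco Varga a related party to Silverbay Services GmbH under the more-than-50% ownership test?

No

By spousal attribution (R3), Marco Varga is treated as also owning Ingrid Andersen's interest in Quarry Media Ltd, giving 59% + 41% = 100%.
By spousal attribution (R3), Marco Varga is treated as also owning Ingrid Andersen's interest in Vantage Textiles S.p.A, giving 15% + 17% = 32%.
By spousal attribution (R3), Marco Varga is treated as also owning Ingrid Andersen's interest in Oakhollow Capital LLC, giving 40% + 59% = 99%.
Chain via Quarry Media Ltd → Redpoint Foods Inc. (R2): 100% × 89% × 24% = 21.36% of Silverbay Services GmbH.
Chain via Vantage Textiles S.p.A. → Halcyon Realty LP (R2): 32% × 36% × 19% = 2.1888% of Silverbay Services GmbH.
Chain via Oakhollow Capital LLC → Fairlane Holdings Ltd (R2): 99% × 88% × 21% = 18.2952% of Silverbay Services GmbH.
Aggregating (R1): 21.36% + 2.1888% + 18.2952% = 41.844%.
41.844% does not exceed the 50% threshold, so Marco is not a related party to Silverbay Services GmbH.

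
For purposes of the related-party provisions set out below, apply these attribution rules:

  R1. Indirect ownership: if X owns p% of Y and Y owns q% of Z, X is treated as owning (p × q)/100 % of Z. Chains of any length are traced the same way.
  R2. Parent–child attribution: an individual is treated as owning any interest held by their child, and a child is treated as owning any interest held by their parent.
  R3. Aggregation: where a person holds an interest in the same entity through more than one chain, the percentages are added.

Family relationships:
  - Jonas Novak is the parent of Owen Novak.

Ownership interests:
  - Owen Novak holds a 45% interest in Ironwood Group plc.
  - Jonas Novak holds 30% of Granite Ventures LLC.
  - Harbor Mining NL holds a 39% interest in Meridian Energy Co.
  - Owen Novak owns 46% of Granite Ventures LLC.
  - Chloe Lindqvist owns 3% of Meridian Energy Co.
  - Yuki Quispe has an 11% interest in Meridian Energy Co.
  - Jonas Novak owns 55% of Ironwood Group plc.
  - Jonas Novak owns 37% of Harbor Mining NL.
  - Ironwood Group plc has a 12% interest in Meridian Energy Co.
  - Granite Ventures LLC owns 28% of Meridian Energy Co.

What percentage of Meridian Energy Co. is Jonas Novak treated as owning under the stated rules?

By parent–child attribution (R2), Jonas Novak is treated as also owning Owen Novak's interest in Ironwood Group plc, giving 55% + 45% = 100%.
By parent–child attribution (R2), Jonas Novak is treated as also owning Owen Novak's interest in Granite Ventures LLC, giving 30% + 46% = 76%.
Chain via Harbor Mining NL (R1): 37% × 39% = 14.43% of Meridian Energy Co.
Chain via Ironwood Group plc (R1): 100% × 12% = 12% of Meridian Energy Co.
Chain via Granite Ventures LLC (R1): 76% × 28% = 21.28% of Meridian Energy Co.
Aggregating (R3): 14.43% + 12% + 21.28% = 47.71%.

47.71%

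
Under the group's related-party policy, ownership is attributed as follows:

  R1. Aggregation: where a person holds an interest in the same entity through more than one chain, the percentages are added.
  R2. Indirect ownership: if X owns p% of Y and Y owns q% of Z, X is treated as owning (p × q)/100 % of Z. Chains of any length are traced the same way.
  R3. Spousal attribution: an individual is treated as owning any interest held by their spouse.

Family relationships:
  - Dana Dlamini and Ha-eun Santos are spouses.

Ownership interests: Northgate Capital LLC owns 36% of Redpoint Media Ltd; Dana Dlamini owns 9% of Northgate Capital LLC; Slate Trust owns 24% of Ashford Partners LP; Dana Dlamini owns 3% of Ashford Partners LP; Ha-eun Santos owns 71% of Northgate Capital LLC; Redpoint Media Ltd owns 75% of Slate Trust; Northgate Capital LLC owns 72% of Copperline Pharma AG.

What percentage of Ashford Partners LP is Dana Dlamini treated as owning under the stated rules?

8.184%

By spousal attribution (R3), Dana Dlamini is treated as also owning Ha-eun Santos's interest in Northgate Capital LLC, giving 9% + 71% = 80%.
Chain via Northgate Capital LLC → Redpoint Media Ltd → Slate Trust (R2): 80% × 36% × 75% × 24% = 5.184% of Ashford Partners LP.
Direct interest in Ashford Partners LP: 3%.
Aggregating (R1): 5.184% + 3% = 8.184%.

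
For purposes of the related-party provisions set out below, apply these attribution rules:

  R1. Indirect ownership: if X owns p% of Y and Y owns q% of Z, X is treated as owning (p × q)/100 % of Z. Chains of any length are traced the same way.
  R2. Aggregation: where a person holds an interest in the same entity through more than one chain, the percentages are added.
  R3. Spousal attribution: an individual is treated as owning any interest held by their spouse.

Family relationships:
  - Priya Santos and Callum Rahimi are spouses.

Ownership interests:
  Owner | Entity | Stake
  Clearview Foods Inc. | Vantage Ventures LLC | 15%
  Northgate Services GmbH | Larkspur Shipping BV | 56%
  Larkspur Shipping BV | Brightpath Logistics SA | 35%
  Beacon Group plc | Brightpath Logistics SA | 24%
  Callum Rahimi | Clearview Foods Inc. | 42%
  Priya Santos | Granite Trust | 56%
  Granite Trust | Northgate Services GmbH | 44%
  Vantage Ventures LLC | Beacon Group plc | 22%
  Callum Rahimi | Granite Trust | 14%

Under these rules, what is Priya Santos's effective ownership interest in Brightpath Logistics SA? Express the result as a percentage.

6.36944%

By spousal attribution (R3), Priya Santos is treated as also owning Callum Rahimi's interest in Granite Trust, giving 56% + 14% = 70%.
By spousal attribution (R3), Priya Santos is treated as owning Callum Rahimi's 42% interest in Clearview Foods Inc.
Chain via Granite Trust → Northgate Services GmbH → Larkspur Shipping BV (R1): 70% × 44% × 56% × 35% = 6.0368% of Brightpath Logistics SA.
Chain via Clearview Foods Inc. → Vantage Ventures LLC → Beacon Group plc (R1): 42% × 15% × 22% × 24% = 0.33264% of Brightpath Logistics SA.
Aggregating (R2): 6.0368% + 0.33264% = 6.36944%.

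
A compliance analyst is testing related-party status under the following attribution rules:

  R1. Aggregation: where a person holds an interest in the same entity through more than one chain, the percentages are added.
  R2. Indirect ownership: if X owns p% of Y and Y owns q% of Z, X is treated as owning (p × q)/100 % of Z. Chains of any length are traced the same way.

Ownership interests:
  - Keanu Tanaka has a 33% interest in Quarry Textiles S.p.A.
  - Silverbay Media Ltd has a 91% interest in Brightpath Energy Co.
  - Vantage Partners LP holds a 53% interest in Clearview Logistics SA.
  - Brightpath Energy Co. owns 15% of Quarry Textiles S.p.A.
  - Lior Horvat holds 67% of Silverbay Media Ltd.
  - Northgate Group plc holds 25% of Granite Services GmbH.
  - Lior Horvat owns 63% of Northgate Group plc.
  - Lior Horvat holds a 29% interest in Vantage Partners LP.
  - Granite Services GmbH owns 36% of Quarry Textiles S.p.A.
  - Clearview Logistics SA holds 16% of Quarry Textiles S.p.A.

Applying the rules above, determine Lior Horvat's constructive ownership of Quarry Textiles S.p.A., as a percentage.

Chain via Northgate Group plc → Granite Services GmbH (R2): 63% × 25% × 36% = 5.67% of Quarry Textiles S.p.A.
Chain via Vantage Partners LP → Clearview Logistics SA (R2): 29% × 53% × 16% = 2.4592% of Quarry Textiles S.p.A.
Chain via Silverbay Media Ltd → Brightpath Energy Co. (R2): 67% × 91% × 15% = 9.1455% of Quarry Textiles S.p.A.
Aggregating (R1): 5.67% + 2.4592% + 9.1455% = 17.2747%.

17.2747%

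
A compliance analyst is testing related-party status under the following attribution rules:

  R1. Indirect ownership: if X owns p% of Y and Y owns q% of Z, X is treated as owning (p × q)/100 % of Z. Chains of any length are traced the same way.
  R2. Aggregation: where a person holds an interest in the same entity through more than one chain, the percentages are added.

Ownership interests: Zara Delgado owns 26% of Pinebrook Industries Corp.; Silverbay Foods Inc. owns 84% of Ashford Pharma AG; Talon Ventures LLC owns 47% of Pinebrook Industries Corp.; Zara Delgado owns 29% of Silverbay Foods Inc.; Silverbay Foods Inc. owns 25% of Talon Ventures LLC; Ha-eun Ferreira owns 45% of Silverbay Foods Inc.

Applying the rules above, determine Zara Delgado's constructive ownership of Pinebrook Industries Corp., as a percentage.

Chain via Silverbay Foods Inc. → Talon Ventures LLC (R1): 29% × 25% × 47% = 3.4075% of Pinebrook Industries Corp.
Direct interest in Pinebrook Industries Corp: 26%.
Aggregating (R2): 3.4075% + 26% = 29.4075%.

29.4075%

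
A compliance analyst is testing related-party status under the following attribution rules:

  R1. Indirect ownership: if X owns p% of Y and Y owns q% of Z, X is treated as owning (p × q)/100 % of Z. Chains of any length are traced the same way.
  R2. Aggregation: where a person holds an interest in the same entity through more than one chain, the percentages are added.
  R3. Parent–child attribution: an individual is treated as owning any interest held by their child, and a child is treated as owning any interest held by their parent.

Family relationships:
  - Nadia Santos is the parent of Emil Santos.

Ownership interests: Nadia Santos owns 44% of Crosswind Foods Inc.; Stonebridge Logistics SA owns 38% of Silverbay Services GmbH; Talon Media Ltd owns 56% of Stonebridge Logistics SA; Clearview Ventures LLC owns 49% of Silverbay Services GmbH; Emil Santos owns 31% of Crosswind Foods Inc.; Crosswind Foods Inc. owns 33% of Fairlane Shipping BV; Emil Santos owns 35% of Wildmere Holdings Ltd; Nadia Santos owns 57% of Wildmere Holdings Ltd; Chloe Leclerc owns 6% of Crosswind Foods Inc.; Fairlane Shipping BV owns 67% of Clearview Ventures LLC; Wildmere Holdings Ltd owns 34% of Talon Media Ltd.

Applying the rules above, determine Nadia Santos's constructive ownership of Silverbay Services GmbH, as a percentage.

By parent–child attribution (R3), Nadia Santos is treated as also owning Emil Santos's interest in Wildmere Holdings Ltd, giving 57% + 35% = 92%.
By parent–child attribution (R3), Nadia Santos is treated as also owning Emil Santos's interest in Crosswind Foods Inc, giving 44% + 31% = 75%.
Chain via Wildmere Holdings Ltd → Talon Media Ltd → Stonebridge Logistics SA (R1): 92% × 34% × 56% × 38% = 6.656384% of Silverbay Services GmbH.
Chain via Crosswind Foods Inc. → Fairlane Shipping BV → Clearview Ventures LLC (R1): 75% × 33% × 67% × 49% = 8.125425% of Silverbay Services GmbH.
Aggregating (R2): 6.656384% + 8.125425% = 14.781809%.

14.781809%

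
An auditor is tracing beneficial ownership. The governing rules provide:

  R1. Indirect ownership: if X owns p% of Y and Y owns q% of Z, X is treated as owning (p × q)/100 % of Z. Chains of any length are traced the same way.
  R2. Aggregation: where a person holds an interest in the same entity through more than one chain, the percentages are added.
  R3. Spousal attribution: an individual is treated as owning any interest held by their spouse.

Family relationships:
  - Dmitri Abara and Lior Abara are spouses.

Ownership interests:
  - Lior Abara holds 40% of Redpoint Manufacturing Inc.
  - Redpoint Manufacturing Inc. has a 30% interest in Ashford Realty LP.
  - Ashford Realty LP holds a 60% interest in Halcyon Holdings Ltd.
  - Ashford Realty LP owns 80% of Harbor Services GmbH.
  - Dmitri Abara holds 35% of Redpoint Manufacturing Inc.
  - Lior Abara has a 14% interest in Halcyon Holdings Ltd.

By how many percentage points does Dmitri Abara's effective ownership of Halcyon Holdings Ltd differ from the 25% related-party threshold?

2.5

By spousal attribution (R3), Dmitri Abara is treated as also owning Lior Abara's interest in Redpoint Manufacturing Inc, giving 35% + 40% = 75%.
By spousal attribution (R3), Dmitri Abara is treated as owning Lior Abara's 14% interest in Halcyon Holdings Ltd.
Chain via Redpoint Manufacturing Inc. → Ashford Realty LP (R1): 75% × 30% × 60% = 13.5% of Halcyon Holdings Ltd.
Direct interest in Halcyon Holdings Ltd: 14%.
Aggregating (R2): 13.5% + 14% = 27.5%.
27.5% exceeds the 25% threshold by 2.5 percentage points.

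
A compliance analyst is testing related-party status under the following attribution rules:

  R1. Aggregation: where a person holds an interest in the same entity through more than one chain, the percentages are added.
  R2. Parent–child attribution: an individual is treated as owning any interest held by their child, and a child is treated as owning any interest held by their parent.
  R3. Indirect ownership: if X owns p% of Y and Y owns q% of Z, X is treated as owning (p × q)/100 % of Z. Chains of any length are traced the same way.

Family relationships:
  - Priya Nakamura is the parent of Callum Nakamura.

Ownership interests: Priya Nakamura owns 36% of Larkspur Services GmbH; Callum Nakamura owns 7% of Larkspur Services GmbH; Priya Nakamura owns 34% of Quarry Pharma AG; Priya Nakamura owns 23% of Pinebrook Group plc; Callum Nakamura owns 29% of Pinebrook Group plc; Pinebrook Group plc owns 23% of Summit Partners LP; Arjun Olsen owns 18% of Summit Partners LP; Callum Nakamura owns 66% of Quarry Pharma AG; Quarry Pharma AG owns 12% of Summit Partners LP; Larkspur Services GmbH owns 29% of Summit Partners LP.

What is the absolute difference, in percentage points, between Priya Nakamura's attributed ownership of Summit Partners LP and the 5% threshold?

31.43

By parent–child attribution (R2), Priya Nakamura is treated as also owning Callum Nakamura's interest in Larkspur Services GmbH, giving 36% + 7% = 43%.
By parent–child attribution (R2), Priya Nakamura is treated as also owning Callum Nakamura's interest in Pinebrook Group plc, giving 23% + 29% = 52%.
By parent–child attribution (R2), Priya Nakamura is treated as also owning Callum Nakamura's interest in Quarry Pharma AG, giving 34% + 66% = 100%.
Chain via Larkspur Services GmbH (R3): 43% × 29% = 12.47% of Summit Partners LP.
Chain via Pinebrook Group plc (R3): 52% × 23% = 11.96% of Summit Partners LP.
Chain via Quarry Pharma AG (R3): 100% × 12% = 12% of Summit Partners LP.
Aggregating (R1): 12.47% + 11.96% + 12% = 36.43%.
36.43% exceeds the 5% threshold by 31.43 percentage points.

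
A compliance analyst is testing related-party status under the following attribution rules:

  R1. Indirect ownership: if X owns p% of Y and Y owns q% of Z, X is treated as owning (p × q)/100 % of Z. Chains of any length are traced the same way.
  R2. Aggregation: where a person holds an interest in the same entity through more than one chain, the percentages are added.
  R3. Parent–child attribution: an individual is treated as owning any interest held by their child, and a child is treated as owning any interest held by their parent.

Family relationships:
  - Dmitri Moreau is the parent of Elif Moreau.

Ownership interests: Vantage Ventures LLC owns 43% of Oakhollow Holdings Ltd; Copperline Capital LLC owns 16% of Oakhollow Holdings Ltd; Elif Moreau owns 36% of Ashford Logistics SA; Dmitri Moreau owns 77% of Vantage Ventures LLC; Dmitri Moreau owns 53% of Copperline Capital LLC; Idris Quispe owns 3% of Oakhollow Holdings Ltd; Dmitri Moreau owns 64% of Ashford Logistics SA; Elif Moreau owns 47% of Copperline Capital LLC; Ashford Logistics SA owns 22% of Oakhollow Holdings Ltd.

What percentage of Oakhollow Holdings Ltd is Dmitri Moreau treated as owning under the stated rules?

By parent–child attribution (R3), Dmitri Moreau is treated as also owning Elif Moreau's interest in Copperline Capital LLC, giving 53% + 47% = 100%.
By parent–child attribution (R3), Dmitri Moreau is treated as also owning Elif Moreau's interest in Ashford Logistics SA, giving 64% + 36% = 100%.
Chain via Copperline Capital LLC (R1): 100% × 16% = 16% of Oakhollow Holdings Ltd.
Chain via Vantage Ventures LLC (R1): 77% × 43% = 33.11% of Oakhollow Holdings Ltd.
Chain via Ashford Logistics SA (R1): 100% × 22% = 22% of Oakhollow Holdings Ltd.
Aggregating (R2): 16% + 33.11% + 22% = 71.11%.

71.11%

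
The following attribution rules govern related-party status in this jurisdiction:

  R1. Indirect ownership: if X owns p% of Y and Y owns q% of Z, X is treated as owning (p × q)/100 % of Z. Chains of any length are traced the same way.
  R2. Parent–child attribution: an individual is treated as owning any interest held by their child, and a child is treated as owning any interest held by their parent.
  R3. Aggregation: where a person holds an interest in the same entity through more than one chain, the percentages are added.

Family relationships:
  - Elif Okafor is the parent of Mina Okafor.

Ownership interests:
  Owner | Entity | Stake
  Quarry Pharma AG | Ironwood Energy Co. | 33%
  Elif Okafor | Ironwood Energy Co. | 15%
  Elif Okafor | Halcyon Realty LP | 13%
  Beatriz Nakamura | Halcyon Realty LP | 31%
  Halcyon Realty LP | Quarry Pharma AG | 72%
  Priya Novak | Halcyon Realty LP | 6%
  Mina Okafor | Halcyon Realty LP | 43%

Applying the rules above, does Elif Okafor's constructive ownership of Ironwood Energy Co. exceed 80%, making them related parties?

No

By parent–child attribution (R2), Elif Okafor is treated as also owning Mina Okafor's interest in Halcyon Realty LP, giving 13% + 43% = 56%.
Chain via Halcyon Realty LP → Quarry Pharma AG (R1): 56% × 72% × 33% = 13.3056% of Ironwood Energy Co.
Direct interest in Ironwood Energy Co: 15%.
Aggregating (R3): 13.3056% + 15% = 28.3056%.
28.3056% does not exceed the 80% threshold, so Elif is not a related party to Ironwood Energy Co.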